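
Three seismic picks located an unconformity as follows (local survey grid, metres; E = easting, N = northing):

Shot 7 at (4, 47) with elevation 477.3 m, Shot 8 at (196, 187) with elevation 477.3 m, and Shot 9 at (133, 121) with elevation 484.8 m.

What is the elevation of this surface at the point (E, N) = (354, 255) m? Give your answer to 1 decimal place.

Two edge vectors: Shot 7→Shot 8 = (192, 140, 0), Shot 7→Shot 9 = (129, 74, 7.5).
Normal n = (Shot 7→Shot 8) × (Shot 7→Shot 9) = (1050, -1440, -3852).
So ∂z/∂E = −n_x/n_z = 0.27259 and ∂z/∂N = −n_y/n_z = −0.37383.
Intercept c from Shot 7: 477.3 − 1.09 + 17.57 = 493.78.
At (354, 255): z = 96.5 − 95.3 + 493.78 = 494.9 m.

494.9 m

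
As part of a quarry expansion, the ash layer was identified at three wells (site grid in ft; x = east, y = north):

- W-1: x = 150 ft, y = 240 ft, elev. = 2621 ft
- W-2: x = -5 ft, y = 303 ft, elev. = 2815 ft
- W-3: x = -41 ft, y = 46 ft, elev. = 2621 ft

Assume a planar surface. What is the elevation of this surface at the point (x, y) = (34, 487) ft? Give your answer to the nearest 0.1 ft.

Two edge vectors: W-1→W-2 = (-155, 63, 194), W-1→W-3 = (-191, -194, 0).
Normal n = (W-1→W-2) × (W-1→W-3) = (37636, -37054, 42103).
So ∂z/∂x = −n_x/n_z = −0.89390 and ∂z/∂y = −n_y/n_z = 0.88008.
Intercept c from W-1: 2621 + 134.09 − 211.22 = 2543.87.
At (34, 487): z = −30.4 + 428.6 + 2543.87 = 2942.1 ft.

2942.1 ft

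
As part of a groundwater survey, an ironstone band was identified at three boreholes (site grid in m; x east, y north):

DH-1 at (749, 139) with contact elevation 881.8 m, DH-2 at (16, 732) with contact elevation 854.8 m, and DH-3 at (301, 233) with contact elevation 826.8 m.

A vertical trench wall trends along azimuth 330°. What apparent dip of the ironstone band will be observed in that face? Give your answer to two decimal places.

Two edge vectors: DH-1→DH-2 = (-733, 593, -27), DH-1→DH-3 = (-448, 94, -55).
Normal n = (DH-1→DH-2) × (DH-1→DH-3) = (-30077, -28219, 196762).
So ∂z/∂x = −n_x/n_z = 0.15286 and ∂z/∂y = −n_y/n_z = 0.14342.
Unit vector along 330° is (sin 330°, cos 330°) = (-0.5000, 0.8660).
Slope in that direction = a·(-0.5000) + b·(0.8660) = 0.04777.
Apparent dip = arctan|0.04777| = 2.74° (true dip is 11.8°, so apparent ≤ true as expected).

2.74°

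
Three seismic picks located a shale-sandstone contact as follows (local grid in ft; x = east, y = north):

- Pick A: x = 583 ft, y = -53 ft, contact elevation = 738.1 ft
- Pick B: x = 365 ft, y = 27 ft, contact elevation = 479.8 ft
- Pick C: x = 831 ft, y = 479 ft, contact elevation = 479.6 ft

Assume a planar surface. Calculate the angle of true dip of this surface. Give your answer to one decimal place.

Two edge vectors: Pick A→Pick B = (-218, 80, -258.3), Pick A→Pick C = (248, 532, -258.5).
Normal n = (Pick A→Pick B) × (Pick A→Pick C) = (116735.6, -120411.4, -135816).
So ∂z/∂x = −n_x/n_z = 0.85951 and ∂z/∂y = −n_y/n_z = −0.88658.
Gradient magnitude |∇z| = √(a² + b²) = √(0.73876 + 0.78602) = 1.23482.
True dip = arctan(1.23482) = 51.0°, dipping toward NW (azimuth ≈ 316°).

51.0°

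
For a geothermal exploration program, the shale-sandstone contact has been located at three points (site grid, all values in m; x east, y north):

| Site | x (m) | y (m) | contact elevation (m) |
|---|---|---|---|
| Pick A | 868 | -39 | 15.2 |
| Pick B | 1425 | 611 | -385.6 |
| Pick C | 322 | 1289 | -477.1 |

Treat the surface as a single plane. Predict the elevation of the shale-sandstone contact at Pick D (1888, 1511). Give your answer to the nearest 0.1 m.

Two edge vectors: Pick A→Pick B = (557, 650, -400.8), Pick A→Pick C = (-546, 1328, -492.3).
Normal n = (Pick A→Pick B) × (Pick A→Pick C) = (212267.4, 493047.9, 1094596).
So ∂z/∂x = −n_x/n_z = −0.193923 and ∂z/∂y = −n_y/n_z = −0.450438.
Intercept c from Pick A: 15.2 + 168.33 − 17.57 = 165.96.
At (1888, 1511): z = −366.1 − 680.6 + 165.96 = -880.8 m.

-880.8 m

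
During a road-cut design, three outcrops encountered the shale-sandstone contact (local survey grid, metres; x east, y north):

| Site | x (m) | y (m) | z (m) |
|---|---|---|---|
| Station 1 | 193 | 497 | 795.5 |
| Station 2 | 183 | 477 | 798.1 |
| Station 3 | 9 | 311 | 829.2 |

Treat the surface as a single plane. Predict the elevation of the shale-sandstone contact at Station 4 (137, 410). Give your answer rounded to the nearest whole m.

808 m

Two edge vectors: Station 1→Station 2 = (-10, -20, 2.6), Station 1→Station 3 = (-184, -186, 33.7).
Normal n = (Station 1→Station 2) × (Station 1→Station 3) = (-190.4, -141.4, -1820).
So ∂z/∂x = −n_x/n_z = −0.10462 and ∂z/∂y = −n_y/n_z = −0.07769.
Intercept c from Station 1: 795.5 + 20.19 + 38.61 = 854.30.
At (137, 410): z = −14.3 − 31.9 + 854.30 = 808.1 m.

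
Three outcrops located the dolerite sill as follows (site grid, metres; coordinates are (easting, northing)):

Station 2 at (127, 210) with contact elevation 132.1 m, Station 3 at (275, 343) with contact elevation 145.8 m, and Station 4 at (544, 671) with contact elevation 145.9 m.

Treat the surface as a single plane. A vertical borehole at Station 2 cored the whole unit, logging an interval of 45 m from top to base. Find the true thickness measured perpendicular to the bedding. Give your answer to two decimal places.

Two edge vectors: Station 2→Station 3 = (148, 133, 13.7), Station 2→Station 4 = (417, 461, 13.8).
Normal n = (Station 2→Station 3) × (Station 2→Station 4) = (-4480.3, 3670.5, 12767).
So ∂z/∂E = −n_x/n_z = 0.35093 and ∂z/∂N = −n_y/n_z = −0.28750.
|∇z| = √(a²+b²) = 0.45366, so dip δ = arctan(0.45366) = 24.40°.
True thickness = vertical thickness × cos δ = 45 × cos 24.40° = 40.98 m.

40.98 m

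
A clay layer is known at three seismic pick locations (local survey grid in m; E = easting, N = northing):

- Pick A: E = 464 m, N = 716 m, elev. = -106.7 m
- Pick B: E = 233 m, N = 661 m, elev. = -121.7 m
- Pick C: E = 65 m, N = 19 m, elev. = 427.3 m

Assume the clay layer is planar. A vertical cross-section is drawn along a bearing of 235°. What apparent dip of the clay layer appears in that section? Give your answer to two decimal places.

Two edge vectors: Pick A→Pick B = (-231, -55, -15), Pick A→Pick C = (-399, -697, 534).
Normal n = (Pick A→Pick B) × (Pick A→Pick C) = (-39825, 129339, 139062).
So ∂z/∂E = −n_x/n_z = 0.28638 and ∂z/∂N = −n_y/n_z = −0.93008.
Unit vector along 235° is (sin 235°, cos 235°) = (-0.8192, -0.5736).
Slope in that direction = a·(-0.8192) + b·(-0.5736) = 0.29888.
Apparent dip = arctan|0.29888| = 16.64° (true dip is 44.2°, so apparent ≤ true as expected).

16.64°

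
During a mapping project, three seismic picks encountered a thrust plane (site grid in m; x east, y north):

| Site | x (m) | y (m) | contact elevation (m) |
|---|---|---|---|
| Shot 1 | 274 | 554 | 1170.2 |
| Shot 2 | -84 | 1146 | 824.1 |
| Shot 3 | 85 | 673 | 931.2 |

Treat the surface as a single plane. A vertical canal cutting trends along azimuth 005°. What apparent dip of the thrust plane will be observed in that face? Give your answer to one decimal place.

22.6°

Two edge vectors: Shot 1→Shot 2 = (-358, 592, -346.1), Shot 1→Shot 3 = (-189, 119, -239).
Normal n = (Shot 1→Shot 2) × (Shot 1→Shot 3) = (-100302.1, -20149.1, 69286).
So ∂z/∂x = −n_x/n_z = 1.44765 and ∂z/∂y = −n_y/n_z = 0.29081.
Unit vector along 005° is (sin 5°, cos 5°) = (0.0872, 0.9962).
Slope in that direction = a·(0.0872) + b·(0.9962) = 0.41588.
Apparent dip = arctan|0.41588| = 22.6° (true dip is 55.9°, so apparent ≤ true as expected).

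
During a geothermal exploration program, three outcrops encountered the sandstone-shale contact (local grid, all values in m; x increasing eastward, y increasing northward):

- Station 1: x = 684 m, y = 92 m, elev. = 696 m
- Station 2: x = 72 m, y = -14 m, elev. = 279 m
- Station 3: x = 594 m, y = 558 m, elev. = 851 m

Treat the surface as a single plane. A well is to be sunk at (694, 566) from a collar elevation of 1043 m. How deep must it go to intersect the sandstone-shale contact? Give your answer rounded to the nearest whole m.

128 m

Let the plane be z = a·x + b·y + c.
Station 2−Station 1: −612a − 106b = −417;  Station 3−Station 1: −90a + 466b = 155.
Solving gives a = 0.60357, b = 0.44919.
Then c = 696 − a·684 − b·92 = 241.83.
At (694, 566): z_contact = 418.9 + 254.2 + 241.83 = 915.0 m.
Depth below ground = 1043 − 915.0 = 128 m.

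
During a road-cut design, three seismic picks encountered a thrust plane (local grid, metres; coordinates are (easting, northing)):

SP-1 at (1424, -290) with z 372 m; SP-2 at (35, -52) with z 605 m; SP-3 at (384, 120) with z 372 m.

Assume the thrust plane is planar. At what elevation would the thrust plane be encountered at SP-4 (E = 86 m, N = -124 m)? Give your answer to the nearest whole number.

Two edge vectors: SP-1→SP-2 = (-1389, 238, 233), SP-1→SP-3 = (-1040, 410, 0).
Normal n = (SP-1→SP-2) × (SP-1→SP-3) = (-95530, -242320, -321970).
So ∂z/∂E = −n_x/n_z = −0.29670 and ∂z/∂N = −n_y/n_z = −0.75262.
Intercept c from SP-1: 372 + 422.51 − 218.26 = 576.25.
At (86, -124): z = −25.5 + 93.3 + 576.25 = 644.1 m.

644 m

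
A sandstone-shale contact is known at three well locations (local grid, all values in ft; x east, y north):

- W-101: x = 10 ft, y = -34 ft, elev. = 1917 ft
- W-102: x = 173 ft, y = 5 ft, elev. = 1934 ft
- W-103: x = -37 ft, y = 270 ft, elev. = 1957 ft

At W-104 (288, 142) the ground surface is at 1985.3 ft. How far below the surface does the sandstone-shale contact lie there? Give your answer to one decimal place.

23.7 ft

Two edge vectors: W-101→W-102 = (163, 39, 17), W-101→W-103 = (-47, 304, 40).
Normal n = (W-101→W-102) × (W-101→W-103) = (-3608, -7319, 51385).
So ∂z/∂x = −n_x/n_z = 0.07022 and ∂z/∂y = −n_y/n_z = 0.14243.
Intercept c from W-101: 1917 − 0.70 + 4.84 = 1921.14.
At (288, 142): z_contact = 20.22 + 20.23 + 1921.14 = 1961.59 ft.
Depth below ground = 1985.3 − 1961.59 = 23.7 ft.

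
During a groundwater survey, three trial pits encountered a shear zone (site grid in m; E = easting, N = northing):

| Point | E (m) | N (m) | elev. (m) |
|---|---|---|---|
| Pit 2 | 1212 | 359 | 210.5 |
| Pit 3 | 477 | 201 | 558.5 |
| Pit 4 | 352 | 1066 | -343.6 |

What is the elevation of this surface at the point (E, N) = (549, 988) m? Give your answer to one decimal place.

-307.2 m

Two edge vectors: Pit 2→Pit 3 = (-735, -158, 348), Pit 2→Pit 4 = (-860, 707, -554.1).
Normal n = (Pit 2→Pit 3) × (Pit 2→Pit 4) = (-158488.2, -706543.5, -655525).
So ∂z/∂E = −n_x/n_z = −0.241773 and ∂z/∂N = −n_y/n_z = −1.077828.
Intercept c from Pit 2: 210.5 + 293.03 + 386.94 = 890.47.
At (549, 988): z = −132.7 − 1064.9 + 890.47 = -307.2 m.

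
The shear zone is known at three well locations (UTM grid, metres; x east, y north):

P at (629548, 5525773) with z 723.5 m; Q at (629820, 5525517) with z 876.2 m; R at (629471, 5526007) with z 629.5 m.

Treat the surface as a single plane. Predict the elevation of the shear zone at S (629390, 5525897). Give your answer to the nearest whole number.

Two edge vectors: P→Q = (272, -256, 152.7), P→R = (-77, 234, -94).
Normal n = (P→Q) × (P→R) = (-11667.8, 13810.1, 43936).
So ∂z/∂x = −n_x/n_z = 0.26556355 and ∂z/∂y = −n_y/n_z = −0.31432311.
Intercept c from P: 723.5 − 167185.00 + 1736878.13 = 1570416.63.
At (629390, 5525897): z = 167143.0 − 1736917.1 + 1570416.63 = 642.6 m.

643 m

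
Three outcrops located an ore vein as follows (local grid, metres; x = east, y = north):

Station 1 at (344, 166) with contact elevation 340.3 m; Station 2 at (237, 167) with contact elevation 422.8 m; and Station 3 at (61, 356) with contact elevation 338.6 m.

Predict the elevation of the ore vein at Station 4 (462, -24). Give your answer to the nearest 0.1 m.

471.0 m

Two edge vectors: Station 1→Station 2 = (-107, 1, 82.5), Station 1→Station 3 = (-283, 190, -1.7).
Normal n = (Station 1→Station 2) × (Station 1→Station 3) = (-15676.7, -23529.4, -20047).
So ∂z/∂x = −n_x/n_z = −0.78200 and ∂z/∂y = −n_y/n_z = −1.17371.
Intercept c from Station 1: 340.3 + 269.01 + 194.84 = 804.14.
At (462, -24): z = −361.3 + 28.2 + 804.14 = 471.0 m.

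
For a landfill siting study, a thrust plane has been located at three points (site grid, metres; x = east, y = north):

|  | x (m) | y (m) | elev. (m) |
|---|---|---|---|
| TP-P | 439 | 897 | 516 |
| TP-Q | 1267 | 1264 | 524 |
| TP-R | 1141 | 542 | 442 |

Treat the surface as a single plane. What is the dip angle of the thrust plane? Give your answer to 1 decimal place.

Let the plane be z = a·x + b·y + c.
TP-Q−TP-P: 828a + 367b = 8;  TP-R−TP-P: 702a − 355b = −74.
Solving gives a = −0.04409, b = 0.12127.
Gradient magnitude |∇z| = √(a² + b²) = √(0.00194 + 0.01471) = 0.12903.
True dip = arctan(0.12903) = 7.4°, dipping toward SSE (azimuth ≈ 160°).

7.4°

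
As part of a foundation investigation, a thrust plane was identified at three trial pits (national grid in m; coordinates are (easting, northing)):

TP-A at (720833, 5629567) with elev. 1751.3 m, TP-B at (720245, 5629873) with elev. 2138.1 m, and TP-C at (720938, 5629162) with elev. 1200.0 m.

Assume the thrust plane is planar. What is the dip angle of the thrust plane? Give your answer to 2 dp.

Let the plane be z = a·E + b·N + c.
TP-B−TP-A: −588a + 306b = 386.8;  TP-C−TP-A: 105a − 405b = −551.3.
Solving gives a = 0.05846, b = 1.37639.
Gradient magnitude |∇z| = √(a² + b²) = √(0.00342 + 1.89445) = 1.37763.
True dip = arctan(1.37763) = 54.02°, dipping toward S (azimuth ≈ 182°).

54.02°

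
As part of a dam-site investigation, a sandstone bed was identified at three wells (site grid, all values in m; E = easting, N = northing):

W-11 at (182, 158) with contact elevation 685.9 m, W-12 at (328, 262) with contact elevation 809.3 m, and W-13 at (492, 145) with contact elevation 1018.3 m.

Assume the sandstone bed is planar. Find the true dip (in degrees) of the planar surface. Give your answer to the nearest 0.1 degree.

47.8°

Two edge vectors: W-11→W-12 = (146, 104, 123.4), W-11→W-13 = (310, -13, 332.4).
Normal n = (W-11→W-12) × (W-11→W-13) = (36173.8, -10276.4, -34138).
So ∂z/∂E = −n_x/n_z = 1.05963 and ∂z/∂N = −n_y/n_z = −0.30103.
Gradient magnitude |∇z| = √(a² + b²) = √(1.12283 + 0.09062) = 1.10156.
True dip = arctan(1.10156) = 47.8°, dipping toward WNW (azimuth ≈ 286°).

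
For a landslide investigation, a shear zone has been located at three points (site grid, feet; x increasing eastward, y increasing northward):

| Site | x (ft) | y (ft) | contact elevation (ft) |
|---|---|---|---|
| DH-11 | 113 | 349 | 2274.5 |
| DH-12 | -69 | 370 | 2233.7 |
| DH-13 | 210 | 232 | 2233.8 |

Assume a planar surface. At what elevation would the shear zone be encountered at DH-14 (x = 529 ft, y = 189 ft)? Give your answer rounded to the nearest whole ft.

Two edge vectors: DH-11→DH-12 = (-182, 21, -40.8), DH-11→DH-13 = (97, -117, -40.7).
Normal n = (DH-11→DH-12) × (DH-11→DH-13) = (-5628.3, -11365, 19257).
So ∂z/∂x = −n_x/n_z = 0.29227 and ∂z/∂y = −n_y/n_z = 0.59018.
Intercept c from DH-11: 2274.5 − 33.03 − 205.97 = 2035.50.
At (529, 189): z = 154.6 + 111.5 + 2035.50 = 2301.7 ft.

2302 ft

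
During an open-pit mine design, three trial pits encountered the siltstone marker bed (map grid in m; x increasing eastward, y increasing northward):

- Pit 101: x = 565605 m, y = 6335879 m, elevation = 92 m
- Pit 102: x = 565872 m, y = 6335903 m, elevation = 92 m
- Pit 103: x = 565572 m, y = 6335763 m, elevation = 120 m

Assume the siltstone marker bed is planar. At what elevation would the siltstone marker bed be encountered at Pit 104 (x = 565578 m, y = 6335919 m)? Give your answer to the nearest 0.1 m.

Let the plane be z = a·x + b·y + c.
Pit 102−Pit 101: 267a + 24b = 0;  Pit 103−Pit 101: −33a − 116b = 28.
Solving gives a = 0.022266402, b = −0.247713718.
Then c = 92 − a·565605 − b·6335879 = 1556982.15.
At (565578, 6335919): z = 12593.4 − 1569494.1 + 1556982.15 = 81.5 m.

81.5 m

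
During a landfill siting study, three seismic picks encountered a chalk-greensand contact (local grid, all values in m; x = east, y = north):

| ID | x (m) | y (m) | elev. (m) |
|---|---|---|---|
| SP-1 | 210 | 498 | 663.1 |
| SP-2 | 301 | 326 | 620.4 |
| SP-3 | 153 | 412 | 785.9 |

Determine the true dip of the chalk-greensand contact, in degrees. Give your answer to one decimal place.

Two edge vectors: SP-1→SP-2 = (91, -172, -42.7), SP-1→SP-3 = (-57, -86, 122.8).
Normal n = (SP-1→SP-2) × (SP-1→SP-3) = (-24793.8, -8740.9, -17630).
So ∂z/∂x = −n_x/n_z = −1.40634 and ∂z/∂y = −n_y/n_z = −0.49580.
Gradient magnitude |∇z| = √(a² + b²) = √(1.97780 + 0.24581) = 1.49118.
True dip = arctan(1.49118) = 56.2°, dipping toward ENE (azimuth ≈ 071°).

56.2°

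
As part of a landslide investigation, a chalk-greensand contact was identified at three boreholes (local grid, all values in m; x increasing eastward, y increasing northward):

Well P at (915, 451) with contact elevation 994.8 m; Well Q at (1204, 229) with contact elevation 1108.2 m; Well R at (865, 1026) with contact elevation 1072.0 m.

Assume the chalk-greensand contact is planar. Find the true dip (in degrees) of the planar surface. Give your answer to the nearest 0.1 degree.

Let the plane be z = a·x + b·y + c.
Well Q−Well P: 289a − 222b = 113.4;  Well R−Well P: −50a + 575b = 77.2.
Solving gives a = 0.53099, b = 0.18043.
Gradient magnitude |∇z| = √(a² + b²) = √(0.28195 + 0.03256) = 0.56081.
True dip = arctan(0.56081) = 29.3°, dipping toward WSW (azimuth ≈ 251°).

29.3°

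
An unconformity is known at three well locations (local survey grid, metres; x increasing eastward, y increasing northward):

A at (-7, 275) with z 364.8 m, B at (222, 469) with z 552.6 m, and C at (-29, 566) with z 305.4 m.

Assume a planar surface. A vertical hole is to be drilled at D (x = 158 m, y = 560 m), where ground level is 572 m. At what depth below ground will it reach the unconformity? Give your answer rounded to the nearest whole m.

Two edge vectors: A→B = (229, 194, 187.8), A→C = (-22, 291, -59.4).
Normal n = (A→B) × (A→C) = (-66173.4, 9471, 70907).
So ∂z/∂x = −n_x/n_z = 0.93324 and ∂z/∂y = −n_y/n_z = −0.13357.
Intercept c from A: 364.8 + 6.53 + 36.73 = 408.06.
At (158, 560): z_contact = 147.5 − 74.8 + 408.06 = 480.7 m.
Depth below ground = 572 − 480.7 = 91 m.

91 m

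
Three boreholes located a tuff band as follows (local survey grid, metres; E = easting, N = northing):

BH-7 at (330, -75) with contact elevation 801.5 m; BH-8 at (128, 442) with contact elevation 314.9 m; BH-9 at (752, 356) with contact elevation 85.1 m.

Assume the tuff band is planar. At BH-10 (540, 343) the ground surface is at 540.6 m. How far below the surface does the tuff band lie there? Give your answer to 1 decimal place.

329.0 m

Two edge vectors: BH-7→BH-8 = (-202, 517, -486.6), BH-7→BH-9 = (422, 431, -716.4).
Normal n = (BH-7→BH-8) × (BH-7→BH-9) = (-160654.2, -350058, -305236).
So ∂z/∂E = −n_x/n_z = −0.52633 and ∂z/∂N = −n_y/n_z = −1.14684.
Intercept c from BH-7: 801.5 + 173.69 − 86.01 = 889.17.
At (540, 343): z_contact = −284.22 − 393.37 + 889.17 = 211.59 m.
Depth below ground = 540.6 − 211.59 = 329.0 m.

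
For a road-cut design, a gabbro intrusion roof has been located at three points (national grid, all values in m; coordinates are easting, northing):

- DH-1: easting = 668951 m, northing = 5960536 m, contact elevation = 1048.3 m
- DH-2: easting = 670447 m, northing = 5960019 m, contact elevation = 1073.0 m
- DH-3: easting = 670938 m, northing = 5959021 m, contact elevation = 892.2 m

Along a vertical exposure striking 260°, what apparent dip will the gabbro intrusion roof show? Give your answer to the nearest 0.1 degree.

7.6°

Two edge vectors: DH-1→DH-2 = (1496, -517, 24.7), DH-1→DH-3 = (1987, -1515, -156.1).
Normal n = (DH-1→DH-2) × (DH-1→DH-3) = (118124.2, 282604.5, -1239161).
So ∂z/∂easting = −n_x/n_z = 0.09533 and ∂z/∂northing = −n_y/n_z = 0.22806.
Unit vector along 260° is (sin 260°, cos 260°) = (-0.9848, -0.1736).
Slope in that direction = a·(-0.9848) + b·(-0.1736) = −0.13348.
Apparent dip = arctan|0.13348| = 7.6° (true dip is 13.9°, so apparent ≤ true as expected).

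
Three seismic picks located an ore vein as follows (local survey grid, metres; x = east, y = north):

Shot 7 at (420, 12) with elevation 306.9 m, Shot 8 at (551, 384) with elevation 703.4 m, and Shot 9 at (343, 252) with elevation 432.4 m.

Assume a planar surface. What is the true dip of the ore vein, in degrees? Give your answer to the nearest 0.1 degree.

48.3°

Let the plane be z = a·x + b·y + c.
Shot 8−Shot 7: 131a + 372b = 396.5;  Shot 9−Shot 7: −77a + 240b = 125.5.
Solving gives a = 0.80677, b = 0.78176.
Gradient magnitude |∇z| = √(a² + b²) = √(0.65088 + 0.61114) = 1.12340.
True dip = arctan(1.12340) = 48.3°, dipping toward SW (azimuth ≈ 226°).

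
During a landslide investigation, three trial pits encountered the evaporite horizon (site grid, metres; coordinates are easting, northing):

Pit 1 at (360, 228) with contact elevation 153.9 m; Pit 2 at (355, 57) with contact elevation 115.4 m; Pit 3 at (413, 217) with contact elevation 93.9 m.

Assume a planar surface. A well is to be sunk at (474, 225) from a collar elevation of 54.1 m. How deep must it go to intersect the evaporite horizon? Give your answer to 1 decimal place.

Two edge vectors: Pit 1→Pit 2 = (-5, -171, -38.5), Pit 1→Pit 3 = (53, -11, -60).
Normal n = (Pit 1→Pit 2) × (Pit 1→Pit 3) = (9836.5, -2340.5, 9118).
So ∂z/∂easting = −n_x/n_z = −1.07880 and ∂z/∂northing = −n_y/n_z = 0.25669.
Intercept c from Pit 1: 153.9 + 388.37 − 58.53 = 483.74.
At (474, 225): z_contact = −511.35 + 57.76 + 483.74 = 30.15 m.
Depth below ground = 54.1 − 30.15 = 24.0 m.

24.0 m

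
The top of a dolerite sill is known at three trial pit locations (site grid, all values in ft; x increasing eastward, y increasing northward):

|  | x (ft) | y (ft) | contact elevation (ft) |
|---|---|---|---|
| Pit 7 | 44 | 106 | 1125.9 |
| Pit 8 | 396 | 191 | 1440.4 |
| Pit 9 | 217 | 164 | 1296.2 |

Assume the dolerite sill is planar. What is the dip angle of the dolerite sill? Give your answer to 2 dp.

49.54°

Let the plane be z = a·x + b·y + c.
Pit 8−Pit 7: 352a + 85b = 314.5;  Pit 9−Pit 7: 173a + 58b = 170.3.
Solving gives a = 0.65934, b = 0.96955.
Gradient magnitude |∇z| = √(a² + b²) = √(0.43473 + 0.94003) = 1.17250.
True dip = arctan(1.17250) = 49.54°, dipping toward SW (azimuth ≈ 214°).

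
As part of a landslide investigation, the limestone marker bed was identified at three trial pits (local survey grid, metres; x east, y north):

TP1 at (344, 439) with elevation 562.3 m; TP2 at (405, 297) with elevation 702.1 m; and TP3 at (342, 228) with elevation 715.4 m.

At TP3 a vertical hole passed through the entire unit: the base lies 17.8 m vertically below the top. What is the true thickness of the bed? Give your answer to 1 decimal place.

Let the plane be z = a·x + b·y + c.
TP2−TP1: 61a − 142b = 139.8;  TP3−TP1: −2a − 211b = 153.1.
Solving gives a = 0.58971, b = −0.73118.
|∇z| = √(a²+b²) = 0.93935, so dip δ = arctan(0.93935) = 43.21°.
True thickness = vertical thickness × cos δ = 17.8 × cos 43.21° = 13.0 m.

13.0 m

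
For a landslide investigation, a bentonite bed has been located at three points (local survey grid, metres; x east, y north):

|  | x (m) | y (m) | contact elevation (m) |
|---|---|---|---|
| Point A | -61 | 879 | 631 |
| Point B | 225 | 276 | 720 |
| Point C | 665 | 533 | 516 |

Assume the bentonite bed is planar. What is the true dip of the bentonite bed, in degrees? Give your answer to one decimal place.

22.4°

Two edge vectors: Point A→Point B = (286, -603, 89), Point A→Point C = (726, -346, -115).
Normal n = (Point A→Point B) × (Point A→Point C) = (100139, 97504, 338822).
So ∂z/∂x = −n_x/n_z = −0.29555 and ∂z/∂y = −n_y/n_z = −0.28777.
Gradient magnitude |∇z| = √(a² + b²) = √(0.08735 + 0.08281) = 0.41251.
True dip = arctan(0.41251) = 22.4°, dipping toward NE (azimuth ≈ 046°).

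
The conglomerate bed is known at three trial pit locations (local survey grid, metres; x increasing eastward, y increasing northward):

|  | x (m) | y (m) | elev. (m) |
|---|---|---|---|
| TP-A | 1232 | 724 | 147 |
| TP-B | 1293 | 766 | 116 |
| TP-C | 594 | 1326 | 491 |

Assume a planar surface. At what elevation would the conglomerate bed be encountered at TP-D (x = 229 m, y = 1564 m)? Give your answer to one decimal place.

Let the plane be z = a·x + b·y + c.
TP-B−TP-A: 61a + 42b = −31;  TP-C−TP-A: −638a + 602b = 344.
Solving gives a = −0.521270, b = 0.018987.
Then c = 147 − a·1232 − b·724 = 775.46.
At (229, 1564): z = −119.4 + 29.7 + 775.46 = 685.8 m.

685.8 m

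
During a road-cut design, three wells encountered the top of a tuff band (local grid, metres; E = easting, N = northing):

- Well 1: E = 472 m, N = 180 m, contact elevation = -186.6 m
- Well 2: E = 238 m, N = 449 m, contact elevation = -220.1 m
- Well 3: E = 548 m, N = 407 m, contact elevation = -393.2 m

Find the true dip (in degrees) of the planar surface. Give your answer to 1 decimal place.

Two edge vectors: Well 1→Well 2 = (-234, 269, -33.5), Well 1→Well 3 = (76, 227, -206.6).
Normal n = (Well 1→Well 2) × (Well 1→Well 3) = (-47970.9, -50890.4, -73562).
So ∂z/∂E = −n_x/n_z = −0.65212 and ∂z/∂N = −n_y/n_z = −0.69180.
Gradient magnitude |∇z| = √(a² + b²) = √(0.42525 + 0.47859) = 0.95071.
True dip = arctan(0.95071) = 43.6°, dipping toward NE (azimuth ≈ 043°).

43.6°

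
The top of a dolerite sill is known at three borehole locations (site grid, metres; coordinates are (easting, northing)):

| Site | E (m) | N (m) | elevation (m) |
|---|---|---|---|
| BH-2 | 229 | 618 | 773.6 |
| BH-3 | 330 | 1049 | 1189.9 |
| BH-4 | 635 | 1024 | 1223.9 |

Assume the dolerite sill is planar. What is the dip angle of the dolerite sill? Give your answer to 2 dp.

43.25°

Let the plane be z = a·E + b·N + c.
BH-3−BH-2: 101a + 431b = 416.3;  BH-4−BH-2: 406a + 406b = 450.3.
Solving gives a = 0.18705, b = 0.92206.
Gradient magnitude |∇z| = √(a² + b²) = √(0.03499 + 0.85019) = 0.94084.
True dip = arctan(0.94084) = 43.25°, dipping toward SSW (azimuth ≈ 191°).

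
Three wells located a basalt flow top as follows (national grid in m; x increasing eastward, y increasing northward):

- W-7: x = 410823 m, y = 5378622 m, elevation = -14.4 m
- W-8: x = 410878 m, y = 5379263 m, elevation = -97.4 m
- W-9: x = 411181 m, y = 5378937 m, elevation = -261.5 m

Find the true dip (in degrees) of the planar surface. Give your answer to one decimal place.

32.1°

Let the plane be z = a·x + b·y + c.
W-8−W-7: 55a + 641b = −83;  W-9−W-7: 358a + 315b = −247.1.
Solving gives a = −0.62335, b = −0.07600.
Gradient magnitude |∇z| = √(a² + b²) = √(0.38857 + 0.00578) = 0.62797.
True dip = arctan(0.62797) = 32.1°, dipping toward E (azimuth ≈ 083°).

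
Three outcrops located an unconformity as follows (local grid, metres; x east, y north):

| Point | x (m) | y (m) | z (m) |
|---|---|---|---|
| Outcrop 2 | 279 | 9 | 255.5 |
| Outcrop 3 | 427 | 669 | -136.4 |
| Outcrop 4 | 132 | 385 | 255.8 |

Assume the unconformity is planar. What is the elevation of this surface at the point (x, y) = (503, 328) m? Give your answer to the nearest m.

Let the plane be z = a·x + b·y + c.
Outcrop 3−Outcrop 2: 148a + 660b = −391.9;  Outcrop 4−Outcrop 2: −147a + 376b = 0.3.
Solving gives a = −0.96649, b = −0.37706.
Then c = 255.5 − a·279 − b·9 = 528.54.
At (503, 328): z = −486.1 − 123.7 + 528.54 = -81.3 m.

-81 m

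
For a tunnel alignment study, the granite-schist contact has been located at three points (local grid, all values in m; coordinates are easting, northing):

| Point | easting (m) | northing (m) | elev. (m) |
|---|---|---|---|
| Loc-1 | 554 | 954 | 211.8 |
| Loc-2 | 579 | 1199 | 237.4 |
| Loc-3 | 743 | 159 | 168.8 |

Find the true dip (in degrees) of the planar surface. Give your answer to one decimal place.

9.8°

Two edge vectors: Loc-1→Loc-2 = (25, 245, 25.6), Loc-1→Loc-3 = (189, -795, -43).
Normal n = (Loc-1→Loc-2) × (Loc-1→Loc-3) = (9817, 5913.4, -66180).
So ∂z/∂easting = −n_x/n_z = 0.14834 and ∂z/∂northing = −n_y/n_z = 0.08935.
Gradient magnitude |∇z| = √(a² + b²) = √(0.02200 + 0.00798) = 0.17317.
True dip = arctan(0.17317) = 9.8°, dipping toward WSW (azimuth ≈ 239°).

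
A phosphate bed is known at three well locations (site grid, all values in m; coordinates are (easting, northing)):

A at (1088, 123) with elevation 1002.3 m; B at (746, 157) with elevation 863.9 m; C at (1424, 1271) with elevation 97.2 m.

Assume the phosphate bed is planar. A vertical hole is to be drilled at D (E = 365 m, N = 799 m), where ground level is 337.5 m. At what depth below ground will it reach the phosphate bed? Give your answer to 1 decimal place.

160.1 m

Let the plane be z = a·E + b·N + c.
B−A: −342a + 34b = −138.4;  C−A: 336a + 1148b = −905.1.
Solving gives a = 0.317072, b = −0.881216.
Then c = 1002.3 − a·1088 − b·123 = 765.72.
At (365, 799): z_contact = 115.73 − 704.09 + 765.72 = 177.35 m.
Depth below ground = 337.5 − 177.35 = 160.1 m.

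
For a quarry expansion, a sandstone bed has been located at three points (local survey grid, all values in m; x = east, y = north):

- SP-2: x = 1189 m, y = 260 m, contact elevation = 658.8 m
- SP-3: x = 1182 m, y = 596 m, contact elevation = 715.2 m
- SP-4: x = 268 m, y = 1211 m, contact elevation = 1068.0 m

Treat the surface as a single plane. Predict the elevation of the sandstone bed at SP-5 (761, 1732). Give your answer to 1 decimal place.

Let the plane be z = a·x + b·y + c.
SP-3−SP-2: −7a + 336b = 56.4;  SP-4−SP-2: −921a + 951b = 409.2.
Solving gives a = −0.276932, b = 0.162088.
Then c = 658.8 − a·1189 − b·260 = 945.93.
At (761, 1732): z = −210.7 + 280.7 + 945.93 = 1015.9 m.

1015.9 m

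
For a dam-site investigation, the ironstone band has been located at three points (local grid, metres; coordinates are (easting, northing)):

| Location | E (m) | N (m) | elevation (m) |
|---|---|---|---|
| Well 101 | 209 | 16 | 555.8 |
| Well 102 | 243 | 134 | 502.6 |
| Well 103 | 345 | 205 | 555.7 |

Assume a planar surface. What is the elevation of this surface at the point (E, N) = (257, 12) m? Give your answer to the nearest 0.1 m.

Two edge vectors: Well 101→Well 102 = (34, 118, -53.2), Well 101→Well 103 = (136, 189, -0.1).
Normal n = (Well 101→Well 102) × (Well 101→Well 103) = (10043, -7231.8, -9622).
So ∂z/∂E = −n_x/n_z = 1.04375 and ∂z/∂N = −n_y/n_z = −0.75159.
Intercept c from Well 101: 555.8 − 218.14 + 12.03 = 349.68.
At (257, 12): z = 268.2 − 9.0 + 349.68 = 608.9 m.

608.9 m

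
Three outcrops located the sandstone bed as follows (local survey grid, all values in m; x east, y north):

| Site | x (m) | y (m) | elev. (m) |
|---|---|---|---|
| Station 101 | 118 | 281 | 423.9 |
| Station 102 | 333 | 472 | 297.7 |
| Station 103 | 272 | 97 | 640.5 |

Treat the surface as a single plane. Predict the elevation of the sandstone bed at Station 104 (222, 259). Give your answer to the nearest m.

472 m

Two edge vectors: Station 101→Station 102 = (215, 191, -126.2), Station 101→Station 103 = (154, -184, 216.6).
Normal n = (Station 101→Station 102) × (Station 101→Station 103) = (18149.8, -66003.8, -68974).
So ∂z/∂x = −n_x/n_z = 0.26314 and ∂z/∂y = −n_y/n_z = −0.95694.
Intercept c from Station 101: 423.9 − 31.05 + 268.90 = 661.75.
At (222, 259): z = 58.4 − 247.8 + 661.75 = 472.3 m.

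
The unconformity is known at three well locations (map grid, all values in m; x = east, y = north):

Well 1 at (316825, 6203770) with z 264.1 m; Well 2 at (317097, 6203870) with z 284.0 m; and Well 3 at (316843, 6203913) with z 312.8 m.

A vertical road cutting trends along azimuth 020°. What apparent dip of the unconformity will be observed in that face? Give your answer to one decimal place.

Two edge vectors: Well 1→Well 2 = (272, 100, 19.9), Well 1→Well 3 = (18, 143, 48.7).
Normal n = (Well 1→Well 2) × (Well 1→Well 3) = (2024.3, -12888.2, 37096).
So ∂z/∂x = −n_x/n_z = −0.05457 and ∂z/∂y = −n_y/n_z = 0.34743.
Unit vector along 020° is (sin 20°, cos 20°) = (0.3420, 0.9397).
Slope in that direction = a·(0.3420) + b·(0.9397) = 0.30781.
Apparent dip = arctan|0.30781| = 17.1° (true dip is 19.4°, so apparent ≤ true as expected).

17.1°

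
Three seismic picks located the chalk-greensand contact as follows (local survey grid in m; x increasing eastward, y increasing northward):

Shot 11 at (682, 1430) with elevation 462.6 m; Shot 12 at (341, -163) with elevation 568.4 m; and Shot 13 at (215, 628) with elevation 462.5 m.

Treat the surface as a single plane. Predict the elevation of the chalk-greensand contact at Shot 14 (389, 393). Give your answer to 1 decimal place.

518.6 m

Two edge vectors: Shot 11→Shot 12 = (-341, -1593, 105.8), Shot 11→Shot 13 = (-467, -802, -0.1).
Normal n = (Shot 11→Shot 12) × (Shot 11→Shot 13) = (85010.9, -49442.7, -470449).
So ∂z/∂x = −n_x/n_z = 0.180702 and ∂z/∂y = −n_y/n_z = −0.105097.
Intercept c from Shot 11: 462.6 − 123.24 + 150.29 = 489.65.
At (389, 393): z = 70.3 − 41.3 + 489.65 = 518.6 m.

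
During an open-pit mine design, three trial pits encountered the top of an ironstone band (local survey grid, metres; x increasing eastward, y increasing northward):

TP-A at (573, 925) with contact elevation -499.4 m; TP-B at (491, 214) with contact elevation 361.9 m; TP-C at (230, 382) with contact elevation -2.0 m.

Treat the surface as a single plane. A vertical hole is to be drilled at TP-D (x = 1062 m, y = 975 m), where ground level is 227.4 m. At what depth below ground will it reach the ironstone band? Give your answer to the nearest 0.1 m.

Let the plane be z = a·x + b·y + c.
TP-B−TP-A: −82a − 711b = 861.3;  TP-C−TP-A: −343a − 543b = 497.4.
Solving gives a = 0.572040, b = −1.277366.
Then c = -499.4 − a·573 − b·925 = 354.38.
At (1062, 975): z_contact = 607.51 − 1245.43 + 354.38 = -283.54 m.
Depth below ground = 227.4 − (-283.54) = 510.9 m.

510.9 m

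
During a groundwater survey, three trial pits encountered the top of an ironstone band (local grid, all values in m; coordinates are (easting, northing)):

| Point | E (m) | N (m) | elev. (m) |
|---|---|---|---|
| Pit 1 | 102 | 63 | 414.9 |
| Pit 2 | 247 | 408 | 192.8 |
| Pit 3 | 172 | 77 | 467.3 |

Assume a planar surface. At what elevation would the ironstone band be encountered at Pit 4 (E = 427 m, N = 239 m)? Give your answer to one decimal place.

Two edge vectors: Pit 1→Pit 2 = (145, 345, -222.1), Pit 1→Pit 3 = (70, 14, 52.4).
Normal n = (Pit 1→Pit 2) × (Pit 1→Pit 3) = (21187.4, -23145, -22120).
So ∂z/∂E = −n_x/n_z = 0.95784 and ∂z/∂N = −n_y/n_z = −1.04634.
Intercept c from Pit 1: 414.9 − 97.70 + 65.92 = 383.12.
At (427, 239): z = 409.0 − 250.1 + 383.12 = 542.0 m.

542.0 m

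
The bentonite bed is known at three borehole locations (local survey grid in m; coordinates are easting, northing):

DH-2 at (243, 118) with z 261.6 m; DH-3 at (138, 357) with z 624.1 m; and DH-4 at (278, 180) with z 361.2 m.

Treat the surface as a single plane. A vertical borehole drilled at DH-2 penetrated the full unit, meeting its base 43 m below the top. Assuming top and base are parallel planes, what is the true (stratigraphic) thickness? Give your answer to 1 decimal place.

Let the plane be z = a·easting + b·northing + c.
DH-3−DH-2: −105a + 239b = 362.5;  DH-4−DH-2: 35a + 62b = 99.6.
Solving gives a = 0.08937, b = 1.55600.
|∇z| = √(a²+b²) = 1.55856, so dip δ = arctan(1.55856) = 57.32°.
True thickness = vertical thickness × cos δ = 43 × cos 57.32° = 23.2 m.

23.2 m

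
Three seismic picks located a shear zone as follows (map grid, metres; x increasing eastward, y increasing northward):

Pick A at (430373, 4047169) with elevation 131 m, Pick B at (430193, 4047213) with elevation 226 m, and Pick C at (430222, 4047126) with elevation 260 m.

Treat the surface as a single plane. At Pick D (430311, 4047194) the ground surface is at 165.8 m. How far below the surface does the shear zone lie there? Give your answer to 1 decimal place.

8.2 m

Two edge vectors: Pick A→Pick B = (-180, 44, 95), Pick A→Pick C = (-151, -43, 129).
Normal n = (Pick A→Pick B) × (Pick A→Pick C) = (9761, 8875, 14384).
So ∂z/∂x = −n_x/n_z = −0.678601224 and ∂z/∂y = −n_y/n_z = −0.617005006.
Intercept c from Pick A: 131 + 292051.64 + 2497123.53 = 2789306.18.
At (430311, 4047194): z_contact = −292009.57 − 2497138.96 + 2789306.18 = 157.65 m.
Depth below ground = 165.8 − 157.65 = 8.2 m.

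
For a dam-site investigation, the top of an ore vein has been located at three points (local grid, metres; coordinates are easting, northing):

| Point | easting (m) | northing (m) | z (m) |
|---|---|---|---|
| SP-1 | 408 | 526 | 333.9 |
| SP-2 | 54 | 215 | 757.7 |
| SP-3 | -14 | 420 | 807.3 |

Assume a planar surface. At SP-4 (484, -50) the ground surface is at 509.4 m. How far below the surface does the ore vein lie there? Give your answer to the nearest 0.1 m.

Let the plane be z = a·easting + b·northing + c.
SP-2−SP-1: −354a − 311b = 423.8;  SP-3−SP-1: −422a − 106b = 473.4.
Solving gives a = −1.09162, b = −0.12015.
Then c = 333.9 − a·408 − b·526 = 842.48.
At (484, -50): z_contact = −528.34 + 6.01 + 842.48 = 320.14 m.
Depth below ground = 509.4 − 320.14 = 189.3 m.

189.3 m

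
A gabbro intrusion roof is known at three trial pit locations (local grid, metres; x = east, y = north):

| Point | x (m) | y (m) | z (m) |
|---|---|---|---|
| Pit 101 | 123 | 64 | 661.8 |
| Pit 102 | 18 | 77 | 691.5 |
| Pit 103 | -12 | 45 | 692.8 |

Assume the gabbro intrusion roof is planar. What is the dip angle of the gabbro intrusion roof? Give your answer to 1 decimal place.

Let the plane be z = a·x + b·y + c.
Pit 102−Pit 101: −105a + 13b = 29.7;  Pit 103−Pit 101: −135a − 19b = 31.
Solving gives a = −0.25795, b = 0.20120.
Gradient magnitude |∇z| = √(a² + b²) = √(0.06654 + 0.04048) = 0.32714.
True dip = arctan(0.32714) = 18.1°, dipping toward SE (azimuth ≈ 128°).

18.1°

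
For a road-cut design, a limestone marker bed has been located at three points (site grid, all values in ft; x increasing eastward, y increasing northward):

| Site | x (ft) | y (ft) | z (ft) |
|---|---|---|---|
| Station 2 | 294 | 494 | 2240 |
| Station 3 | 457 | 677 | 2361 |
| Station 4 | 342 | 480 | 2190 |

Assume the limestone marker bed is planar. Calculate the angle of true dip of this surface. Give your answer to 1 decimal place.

Let the plane be z = a·x + b·y + c.
Station 3−Station 2: 163a + 183b = 121;  Station 4−Station 2: 48a − 14b = −50.
Solving gives a = −0.67378, b = 1.26134.
Gradient magnitude |∇z| = √(a² + b²) = √(0.45397 + 1.59098) = 1.43002.
True dip = arctan(1.43002) = 55.0°, dipping toward SSE (azimuth ≈ 152°).

55.0°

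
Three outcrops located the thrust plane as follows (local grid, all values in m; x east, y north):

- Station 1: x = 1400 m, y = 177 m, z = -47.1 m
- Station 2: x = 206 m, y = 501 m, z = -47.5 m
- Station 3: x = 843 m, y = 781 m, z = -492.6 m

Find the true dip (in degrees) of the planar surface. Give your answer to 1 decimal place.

45.5°

Let the plane be z = a·x + b·y + c.
Station 2−Station 1: −1194a + 324b = −0.4;  Station 3−Station 1: −557a + 604b = −445.5.
Solving gives a = −0.26650, b = −0.98335.
Gradient magnitude |∇z| = √(a² + b²) = √(0.07102 + 0.96697) = 1.01882.
True dip = arctan(1.01882) = 45.5°, dipping toward NNE (azimuth ≈ 015°).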